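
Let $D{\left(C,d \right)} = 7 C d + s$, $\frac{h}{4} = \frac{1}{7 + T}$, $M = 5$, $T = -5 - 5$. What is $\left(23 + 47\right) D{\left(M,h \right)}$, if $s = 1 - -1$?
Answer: $- \frac{9380}{3} \approx -3126.7$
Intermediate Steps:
$T = -10$
$h = - \frac{4}{3}$ ($h = \frac{4}{7 - 10} = \frac{4}{-3} = 4 \left(- \frac{1}{3}\right) = - \frac{4}{3} \approx -1.3333$)
$s = 2$ ($s = 1 + 1 = 2$)
$D{\left(C,d \right)} = 2 + 7 C d$ ($D{\left(C,d \right)} = 7 C d + 2 = 2 + 7 C d$)
$\left(23 + 47\right) D{\left(M,h \right)} = \left(23 + 47\right) \left(2 + 7 \cdot 5 \left(- \frac{4}{3}\right)\right) = 70 \left(2 - \frac{140}{3}\right) = 70 \left(- \frac{134}{3}\right) = - \frac{9380}{3}$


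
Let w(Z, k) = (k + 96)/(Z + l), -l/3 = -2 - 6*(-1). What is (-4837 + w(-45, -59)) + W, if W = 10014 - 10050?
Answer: -277798/57 ≈ -4873.6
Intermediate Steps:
l = -12 (l = -3*(-2 - 6*(-1)) = -3*(-2 + 6) = -3*4 = -12)
w(Z, k) = (96 + k)/(-12 + Z) (w(Z, k) = (k + 96)/(Z - 12) = (96 + k)/(-12 + Z))
W = -36
(-4837 + w(-45, -59)) + W = (-4837 + (96 - 59)/(-12 - 45)) - 36 = (-4837 + 37/(-57)) - 36 = (-4837 - 1/57*37) - 36 = (-4837 - 37/57) - 36 = -275746/57 - 36 = -277798/57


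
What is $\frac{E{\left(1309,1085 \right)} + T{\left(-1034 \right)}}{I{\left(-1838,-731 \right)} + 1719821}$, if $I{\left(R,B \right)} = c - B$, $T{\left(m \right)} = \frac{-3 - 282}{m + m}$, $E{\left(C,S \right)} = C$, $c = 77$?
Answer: $\frac{2707297}{3558260772} \approx 0.00076085$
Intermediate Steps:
$T{\left(m \right)} = - \frac{285}{2 m}$
$I{\left(R,B \right)} = 77 - B$
$\frac{E{\left(1309,1085 \right)} + T{\left(-1034 \right)}}{I{\left(-1838,-731 \right)} + 1719821} = \frac{1309 - \frac{285}{2 \left(-1034\right)}}{\left(77 - -731\right) + 1719821} = \frac{1309 - - \frac{285}{2068}}{\left(77 + 731\right) + 1719821} = \frac{1309 + \frac{285}{2068}}{808 + 1719821} = \frac{2707297}{2068 \cdot 1720629} = \frac{2707297}{2068} \cdot \frac{1}{1720629} = \frac{2707297}{3558260772}$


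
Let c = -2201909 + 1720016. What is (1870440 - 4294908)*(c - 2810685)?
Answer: 7982749998504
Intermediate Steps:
c = -481893
(1870440 - 4294908)*(c - 2810685) = (1870440 - 4294908)*(-481893 - 2810685) = -2424468*(-3292578) = 7982749998504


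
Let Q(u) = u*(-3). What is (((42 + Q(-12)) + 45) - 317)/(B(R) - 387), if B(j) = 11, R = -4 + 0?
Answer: 97/188 ≈ 0.51596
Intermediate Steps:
Q(u) = -3*u
R = -4
(((42 + Q(-12)) + 45) - 317)/(B(R) - 387) = (((42 - 3*(-12)) + 45) - 317)/(11 - 387) = (((42 + 36) + 45) - 317)/(-376) = ((78 + 45) - 317)*(-1/376) = (123 - 317)*(-1/376) = -194*(-1/376) = 97/188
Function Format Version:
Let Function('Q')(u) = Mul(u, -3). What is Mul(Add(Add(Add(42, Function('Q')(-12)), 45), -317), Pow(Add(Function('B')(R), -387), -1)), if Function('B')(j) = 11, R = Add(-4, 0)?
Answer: Rational(97, 188) ≈ 0.51596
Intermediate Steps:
Function('Q')(u) = Mul(-3, u)
R = -4
Mul(Add(Add(Add(42, Function('Q')(-12)), 45), -317), Pow(Add(Function('B')(R), -387), -1)) = Mul(Add(Add(Add(42, Mul(-3, -12)), 45), -317), Pow(Add(11, -387), -1)) = Mul(Add(Add(Add(42, 36), 45), -317), Pow(-376, -1)) = Mul(Add(Add(78, 45), -317), Rational(-1, 376)) = Mul(Add(123, -317), Rational(-1, 376)) = Mul(-194, Rational(-1, 376)) = Rational(97, 188)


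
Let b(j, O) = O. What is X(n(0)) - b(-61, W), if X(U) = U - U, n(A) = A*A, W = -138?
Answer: 138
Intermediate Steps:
n(A) = A²
X(U) = 0
X(n(0)) - b(-61, W) = 0 - 1*(-138) = 0 + 138 = 138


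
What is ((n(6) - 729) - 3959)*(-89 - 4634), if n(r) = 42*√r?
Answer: 22141424 - 198366*√6 ≈ 2.1656e+7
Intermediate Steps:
((n(6) - 729) - 3959)*(-89 - 4634) = ((42*√6 - 729) - 3959)*(-89 - 4634) = ((-729 + 42*√6) - 3959)*(-4723) = (-4688 + 42*√6)*(-4723) = 22141424 - 198366*√6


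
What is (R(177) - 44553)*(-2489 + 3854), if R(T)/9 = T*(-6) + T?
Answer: -71687070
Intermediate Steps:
R(T) = -45*T (R(T) = 9*(T*(-6) + T) = 9*(-6*T + T) = 9*(-5*T) = -45*T)
(R(177) - 44553)*(-2489 + 3854) = (-45*177 - 44553)*(-2489 + 3854) = (-7965 - 44553)*1365 = -52518*1365 = -71687070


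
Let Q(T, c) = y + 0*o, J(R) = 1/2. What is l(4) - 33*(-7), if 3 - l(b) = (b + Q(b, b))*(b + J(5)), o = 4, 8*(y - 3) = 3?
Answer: 3213/16 ≈ 200.81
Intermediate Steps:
y = 27/8 (y = 3 + (⅛)*3 = 3 + 3/8 = 27/8 ≈ 3.3750)
J(R) = ½
Q(T, c) = 27/8 (Q(T, c) = 27/8 + 0*4 = 27/8 + 0 = 27/8)
l(b) = 3 - (½ + b)*(27/8 + b) (l(b) = 3 - (b + 27/8)*(b + ½) = 3 - (27/8 + b)*(½ + b) = 3 - (½ + b)*(27/8 + b))
l(4) - 33*(-7) = (21/16 - 1*4² - 31/8*4) - 33*(-7) = (21/16 - 1*16 - 31/2) + 231 = (21/16 - 16 - 31/2) + 231 = -483/16 + 231 = 3213/16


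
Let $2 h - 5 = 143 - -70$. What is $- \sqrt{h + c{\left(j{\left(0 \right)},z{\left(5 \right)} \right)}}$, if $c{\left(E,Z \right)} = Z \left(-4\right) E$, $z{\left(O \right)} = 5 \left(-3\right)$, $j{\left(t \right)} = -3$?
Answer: $- i \sqrt{71} \approx - 8.4261 i$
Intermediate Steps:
$z{\left(O \right)} = -15$
$c{\left(E,Z \right)} = - 4 E Z$ ($c{\left(E,Z \right)} = - 4 Z E = - 4 E Z$)
$h = 109$ ($h = \frac{5}{2} + \frac{143 - -70}{2} = \frac{5}{2} + \frac{143 + 70}{2} = \frac{5}{2} + \frac{1}{2} \cdot 213 = \frac{5}{2} + \frac{213}{2} = 109$)
$- \sqrt{h + c{\left(j{\left(0 \right)},z{\left(5 \right)} \right)}} = - \sqrt{109 - \left(-12\right) \left(-15\right)} = - \sqrt{109 - 180} = - \sqrt{-71} = - i \sqrt{71}$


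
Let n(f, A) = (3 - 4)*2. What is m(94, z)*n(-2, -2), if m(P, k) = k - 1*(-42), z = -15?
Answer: -54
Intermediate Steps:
n(f, A) = -2 (n(f, A) = -1*2 = -2)
m(P, k) = 42 + k (m(P, k) = k + 42 = 42 + k)
m(94, z)*n(-2, -2) = (42 - 15)*(-2) = 27*(-2) = -54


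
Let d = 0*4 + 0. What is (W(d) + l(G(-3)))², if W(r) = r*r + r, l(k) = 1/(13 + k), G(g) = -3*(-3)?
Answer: 1/484 ≈ 0.0020661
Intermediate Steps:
G(g) = 9
d = 0 (d = 0 + 0 = 0)
W(r) = r + r² (W(r) = r² + r = r + r²)
(W(d) + l(G(-3)))² = (0*(1 + 0) + 1/(13 + 9))² = (0*1 + 1/22)² = (0 + 1/22)² = (1/22)² = 1/484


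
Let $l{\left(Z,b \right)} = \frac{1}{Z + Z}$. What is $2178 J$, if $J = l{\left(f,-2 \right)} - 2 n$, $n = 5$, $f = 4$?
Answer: $- \frac{86031}{4} \approx -21508.0$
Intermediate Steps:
$l{\left(Z,b \right)} = \frac{1}{2 Z}$
$J = - \frac{79}{8}$ ($J = \frac{1}{2 \cdot 4} - 10 = \frac{1}{2} \cdot \frac{1}{4} - 10 = \frac{1}{8} - 10 = - \frac{79}{8} \approx -9.875$)
$2178 J = 2178 \left(- \frac{79}{8}\right) = - \frac{86031}{4}$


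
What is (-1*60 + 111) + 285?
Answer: 336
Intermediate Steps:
(-1*60 + 111) + 285 = (-60 + 111) + 285 = 51 + 285 = 336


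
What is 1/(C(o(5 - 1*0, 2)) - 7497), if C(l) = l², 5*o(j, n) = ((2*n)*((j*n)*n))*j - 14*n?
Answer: -25/49041 ≈ -0.00050978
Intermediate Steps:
o(j, n) = -14*n/5 + 2*j²*n³/5 (o(j, n) = (((2*n)*((j*n)*n))*j - 14*n)/5 = (((2*n)*(j*n²))*j - 14*n)/5 = ((2*j*n³)*j - 14*n)/5 = (2*j²*n³ - 14*n)/5 = (-14*n + 2*j²*n³)/5 = -14*n/5 + 2*j²*n³/5)
1/(C(o(5 - 1*0, 2)) - 7497) = 1/(((⅖)*2*(-7 + (5 - 1*0)²*2²))² - 7497) = 1/(((⅖)*2*(-7 + (5 + 0)²*4))² - 7497) = 1/(((⅖)*2*(-7 + 5²*4))² - 7497) = 1/(((⅖)*2*(-7 + 25*4))² - 7497) = 1/(((⅖)*2*(-7 + 100))² - 7497) = 1/(((⅖)*2*93)² - 7497) = 1/((372/5)² - 7497) = 1/(138384/25 - 7497) = 1/(-49041/25) = -25/49041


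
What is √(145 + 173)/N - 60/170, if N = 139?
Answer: -6/17 + √318/139 ≈ -0.22465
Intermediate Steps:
√(145 + 173)/N - 60/170 = √(145 + 173)/139 - 60/170 = √318*(1/139) - 60*1/170 = √318/139 - 6/17 = -6/17 + √318/139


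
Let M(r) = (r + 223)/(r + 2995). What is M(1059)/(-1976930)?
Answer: -641/4007237110 ≈ -1.5996e-7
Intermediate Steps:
M(r) = (223 + r)/(2995 + r)
M(1059)/(-1976930) = ((223 + 1059)/(2995 + 1059))/(-1976930) = (1282/4054)*(-1/1976930) = ((1/4054)*1282)*(-1/1976930) = (641/2027)*(-1/1976930) = -641/4007237110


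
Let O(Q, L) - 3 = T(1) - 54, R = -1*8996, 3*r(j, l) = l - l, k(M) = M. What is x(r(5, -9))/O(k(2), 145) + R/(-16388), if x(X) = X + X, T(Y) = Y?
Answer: 2249/4097 ≈ 0.54894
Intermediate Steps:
r(j, l) = 0 (r(j, l) = (l - l)/3 = (1/3)*0 = 0)
x(X) = 2*X
R = -8996
O(Q, L) = -50 (O(Q, L) = 3 + (1 - 54) = 3 - 53 = -50)
x(r(5, -9))/O(k(2), 145) + R/(-16388) = (2*0)/(-50) - 8996/(-16388) = 0*(-1/50) - 8996*(-1/16388) = 0 + 2249/4097 = 2249/4097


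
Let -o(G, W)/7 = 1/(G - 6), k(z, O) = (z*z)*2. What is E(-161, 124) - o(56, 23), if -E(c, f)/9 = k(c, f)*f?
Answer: -2892783593/50 ≈ -5.7856e+7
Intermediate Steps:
k(z, O) = 2*z² (k(z, O) = z²*2 = 2*z²)
E(c, f) = -18*f*c² (E(c, f) = -9*2*c²*f = -18*f*c²)
o(G, W) = -7/(-6 + G) (o(G, W) = -7/(G - 6) = -7/(-6 + G))
E(-161, 124) - o(56, 23) = -18*124*(-161)² - (-7)/(-6 + 56) = -18*124*25921 - (-7)/50 = -57855672 - (-7)/50 = -57855672 - 1*(-7/50) = -57855672 + 7/50 = -2892783593/50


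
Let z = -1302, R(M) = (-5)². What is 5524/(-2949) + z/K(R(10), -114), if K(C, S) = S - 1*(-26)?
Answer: 1676743/129756 ≈ 12.922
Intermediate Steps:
R(M) = 25
K(C, S) = 26 + S (K(C, S) = S + 26 = 26 + S)
5524/(-2949) + z/K(R(10), -114) = 5524/(-2949) - 1302/(26 - 114) = 5524*(-1/2949) - 1302/(-88) = -5524/2949 - 1302*(-1/88) = -5524/2949 + 651/44 = 1676743/129756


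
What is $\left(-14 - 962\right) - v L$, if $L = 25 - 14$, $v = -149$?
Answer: $663$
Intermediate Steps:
$L = 11$ ($L = 25 - 14 = 11$)
$\left(-14 - 962\right) - v L = \left(-14 - 962\right) - \left(-149\right) 11 = \left(-14 - 962\right) - -1639 = -976 + 1639 = 663$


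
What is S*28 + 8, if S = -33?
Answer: -916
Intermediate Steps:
S*28 + 8 = -33*28 + 8 = -924 + 8 = -916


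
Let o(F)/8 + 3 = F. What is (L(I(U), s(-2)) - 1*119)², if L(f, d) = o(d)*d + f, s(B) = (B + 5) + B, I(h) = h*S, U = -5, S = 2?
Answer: 21025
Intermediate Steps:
o(F) = -24 + 8*F
I(h) = 2*h (I(h) = h*2 = 2*h)
s(B) = 5 + 2*B (s(B) = (5 + B) + B = 5 + 2*B)
L(f, d) = f + d*(-24 + 8*d) (L(f, d) = (-24 + 8*d)*d + f = d*(-24 + 8*d) + f = f + d*(-24 + 8*d))
(L(I(U), s(-2)) - 1*119)² = ((2*(-5) + 8*(5 + 2*(-2))*(-3 + (5 + 2*(-2)))) - 1*119)² = ((-10 + 8*(5 - 4)*(-3 + (5 - 4))) - 119)² = ((-10 + 8*1*(-3 + 1)) - 119)² = ((-10 + 8*1*(-2)) - 119)² = ((-10 - 16) - 119)² = (-26 - 119)² = (-145)² = 21025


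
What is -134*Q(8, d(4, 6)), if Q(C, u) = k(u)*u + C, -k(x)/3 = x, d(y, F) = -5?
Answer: 8978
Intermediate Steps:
k(x) = -3*x
Q(C, u) = C - 3*u**2 (Q(C, u) = (-3*u)*u + C = -3*u**2 + C = C - 3*u**2)
-134*Q(8, d(4, 6)) = -134*(8 - 3*(-5)**2) = -134*(8 - 3*25) = -134*(8 - 75) = -134*(-67) = 8978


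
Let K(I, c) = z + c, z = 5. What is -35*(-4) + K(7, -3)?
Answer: 142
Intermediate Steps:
K(I, c) = 5 + c
-35*(-4) + K(7, -3) = -35*(-4) + (5 - 3) = 140 + 2 = 142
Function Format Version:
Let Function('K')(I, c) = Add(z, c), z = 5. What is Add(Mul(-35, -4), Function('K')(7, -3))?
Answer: 142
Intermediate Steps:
Function('K')(I, c) = Add(5, c)
Add(Mul(-35, -4), Function('K')(7, -3)) = Add(Mul(-35, -4), Add(5, -3)) = Add(140, 2) = 142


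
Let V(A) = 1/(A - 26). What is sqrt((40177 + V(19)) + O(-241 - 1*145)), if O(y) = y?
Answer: 2*sqrt(487438)/7 ≈ 199.48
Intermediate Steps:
V(A) = 1/(-26 + A)
sqrt((40177 + V(19)) + O(-241 - 1*145)) = sqrt((40177 + 1/(-26 + 19)) + (-241 - 1*145)) = sqrt((40177 + 1/(-7)) + (-241 - 145)) = sqrt((40177 - 1/7) - 386) = sqrt(281238/7 - 386) = sqrt(278536/7) = 2*sqrt(487438)/7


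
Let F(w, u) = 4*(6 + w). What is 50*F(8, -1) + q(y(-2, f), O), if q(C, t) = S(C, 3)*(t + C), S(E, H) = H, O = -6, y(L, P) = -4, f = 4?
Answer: 2770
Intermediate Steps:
q(C, t) = 3*C + 3*t (q(C, t) = 3*(t + C) = 3*(C + t) = 3*C + 3*t)
F(w, u) = 24 + 4*w
50*F(8, -1) + q(y(-2, f), O) = 50*(24 + 4*8) + (3*(-4) + 3*(-6)) = 50*(24 + 32) + (-12 - 18) = 50*56 - 30 = 2800 - 30 = 2770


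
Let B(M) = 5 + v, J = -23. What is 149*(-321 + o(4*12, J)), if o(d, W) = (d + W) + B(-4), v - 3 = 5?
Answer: -42167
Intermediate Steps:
v = 8 (v = 3 + 5 = 8)
B(M) = 13 (B(M) = 5 + 8 = 13)
o(d, W) = 13 + W + d (o(d, W) = (d + W) + 13 = (W + d) + 13 = 13 + W + d)
149*(-321 + o(4*12, J)) = 149*(-321 + (13 - 23 + 4*12)) = 149*(-321 + (13 - 23 + 48)) = 149*(-321 + 38) = 149*(-283) = -42167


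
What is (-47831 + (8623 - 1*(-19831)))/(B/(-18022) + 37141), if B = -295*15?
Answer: -349212294/669359527 ≈ -0.52171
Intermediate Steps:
B = -4425
(-47831 + (8623 - 1*(-19831)))/(B/(-18022) + 37141) = (-47831 + (8623 - 1*(-19831)))/(-4425/(-18022) + 37141) = (-47831 + (8623 + 19831))/(-4425*(-1/18022) + 37141) = (-47831 + 28454)/(4425/18022 + 37141) = -19377/669359527/18022 = -19377*18022/669359527 = -349212294/669359527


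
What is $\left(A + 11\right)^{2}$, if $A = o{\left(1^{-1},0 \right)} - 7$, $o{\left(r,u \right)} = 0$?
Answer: $16$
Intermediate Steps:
$A = -7$ ($A = 0 - 7 = -7$)
$\left(A + 11\right)^{2} = \left(-7 + 11\right)^{2} = 4^{2} = 16$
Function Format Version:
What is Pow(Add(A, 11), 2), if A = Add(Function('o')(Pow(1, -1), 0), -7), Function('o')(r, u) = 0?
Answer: 16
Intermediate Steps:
A = -7 (A = Add(0, -7) = -7)
Pow(Add(A, 11), 2) = Pow(Add(-7, 11), 2) = Pow(4, 2) = 16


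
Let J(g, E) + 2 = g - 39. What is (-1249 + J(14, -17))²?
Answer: 1628176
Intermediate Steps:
J(g, E) = -41 + g (J(g, E) = -2 + (g - 39) = -2 + (-39 + g) = -41 + g)
(-1249 + J(14, -17))² = (-1249 + (-41 + 14))² = (-1249 - 27)² = (-1276)² = 1628176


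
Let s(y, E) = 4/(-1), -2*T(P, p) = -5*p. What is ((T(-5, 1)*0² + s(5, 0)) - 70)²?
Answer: 5476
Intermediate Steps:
T(P, p) = 5*p/2 (T(P, p) = -(-5)*p/2 = 5*p/2)
s(y, E) = -4 (s(y, E) = 4*(-1) = -4)
((T(-5, 1)*0² + s(5, 0)) - 70)² = ((((5/2)*1)*0² - 4) - 70)² = (((5/2)*0 - 4) - 70)² = ((0 - 4) - 70)² = (-4 - 70)² = (-74)² = 5476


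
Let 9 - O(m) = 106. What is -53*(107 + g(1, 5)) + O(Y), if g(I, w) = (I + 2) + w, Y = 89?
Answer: -6192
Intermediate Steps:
O(m) = -97 (O(m) = 9 - 1*106 = 9 - 106 = -97)
g(I, w) = 2 + I + w (g(I, w) = (2 + I) + w = 2 + I + w)
-53*(107 + g(1, 5)) + O(Y) = -53*(107 + (2 + 1 + 5)) - 97 = -53*(107 + 8) - 97 = -53*115 - 97 = -6095 - 97 = -6192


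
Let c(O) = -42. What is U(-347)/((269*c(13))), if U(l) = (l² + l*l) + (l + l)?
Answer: -120062/5649 ≈ -21.254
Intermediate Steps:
U(l) = 2*l + 2*l² (U(l) = (l² + l²) + 2*l = 2*l² + 2*l = 2*l + 2*l²)
U(-347)/((269*c(13))) = (2*(-347)*(1 - 347))/((269*(-42))) = (2*(-347)*(-346))/(-11298) = 240124*(-1/11298) = -120062/5649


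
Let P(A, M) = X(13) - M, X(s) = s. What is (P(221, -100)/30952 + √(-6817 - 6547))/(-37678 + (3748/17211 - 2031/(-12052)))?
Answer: -5859811959/60475204025592302 - 414853944*I*√3341/7815353324579 ≈ -9.6896e-8 - 0.0030682*I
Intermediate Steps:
P(A, M) = 13 - M
(P(221, -100)/30952 + √(-6817 - 6547))/(-37678 + (3748/17211 - 2031/(-12052))) = ((13 - 1*(-100))/30952 + √(-6817 - 6547))/(-37678 + (3748/17211 - 2031/(-12052))) = ((13 + 100)*(1/30952) + √(-13364))/(-37678 + (3748*(1/17211) - 2031*(-1/12052))) = (113*(1/30952) + 2*I*√3341)/(-37678 + (3748/17211 + 2031/12052)) = (113/30952 + 2*I*√3341)/(-37678 + 80126437/207426972) = (113/30952 + 2*I*√3341)/(-7815353324579/207426972) = (113/30952 + 2*I*√3341)*(-207426972/7815353324579) = -5859811959/60475204025592302 - 414853944*I*√3341/7815353324579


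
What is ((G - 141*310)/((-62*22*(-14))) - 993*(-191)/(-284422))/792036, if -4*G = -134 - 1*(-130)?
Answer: -8026802923/2150901478557216 ≈ -3.7318e-6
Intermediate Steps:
G = 1 (G = -(-134 - 1*(-130))/4 = -(-134 + 130)/4 = -¼*(-4) = 1)
((G - 141*310)/((-62*22*(-14))) - 993*(-191)/(-284422))/792036 = ((1 - 141*310)/((-62*22*(-14))) - 993*(-191)/(-284422))/792036 = ((1 - 43710)/((-1364*(-14))) + 189663*(-1/284422))*(1/792036) = (-43709/19096 - 189663/284422)*(1/792036) = -8026802923/2715661256*1/792036 = -8026802923/2150901478557216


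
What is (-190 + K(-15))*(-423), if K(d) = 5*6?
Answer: 67680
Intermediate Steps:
K(d) = 30
(-190 + K(-15))*(-423) = (-190 + 30)*(-423) = -160*(-423) = 67680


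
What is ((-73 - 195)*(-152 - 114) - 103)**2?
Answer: 5067304225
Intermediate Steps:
((-73 - 195)*(-152 - 114) - 103)**2 = (-268*(-266) - 103)**2 = (71288 - 103)**2 = 71185**2 = 5067304225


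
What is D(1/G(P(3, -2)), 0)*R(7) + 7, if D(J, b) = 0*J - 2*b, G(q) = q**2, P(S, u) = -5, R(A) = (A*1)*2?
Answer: 7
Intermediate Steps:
R(A) = 2*A (R(A) = A*2 = 2*A)
D(J, b) = -2*b (D(J, b) = 0 - 2*b = -2*b)
D(1/G(P(3, -2)), 0)*R(7) + 7 = (-2*0)*(2*7) + 7 = 0*14 + 7 = 0 + 7 = 7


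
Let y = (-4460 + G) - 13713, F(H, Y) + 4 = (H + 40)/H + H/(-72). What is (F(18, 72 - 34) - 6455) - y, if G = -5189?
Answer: 608615/36 ≈ 16906.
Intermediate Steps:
F(H, Y) = -4 - H/72 + (40 + H)/H (F(H, Y) = -4 + ((H + 40)/H + H/(-72)) = -4 + ((40 + H)/H + H*(-1/72)) = -4 + ((40 + H)/H - H/72) = -4 + (-H/72 + (40 + H)/H) = -4 - H/72 + (40 + H)/H)
y = -23362 (y = (-4460 - 5189) - 13713 = -9649 - 13713 = -23362)
(F(18, 72 - 34) - 6455) - y = ((-3 + 40/18 - 1/72*18) - 6455) - 1*(-23362) = ((-3 + 40*(1/18) - ¼) - 6455) + 23362 = ((-3 + 20/9 - ¼) - 6455) + 23362 = (-37/36 - 6455) + 23362 = -232417/36 + 23362 = 608615/36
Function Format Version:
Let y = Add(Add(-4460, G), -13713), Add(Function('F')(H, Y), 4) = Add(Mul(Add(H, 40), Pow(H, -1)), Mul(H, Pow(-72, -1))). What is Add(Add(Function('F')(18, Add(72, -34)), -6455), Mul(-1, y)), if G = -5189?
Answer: Rational(608615, 36) ≈ 16906.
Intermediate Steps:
Function('F')(H, Y) = Add(-4, Mul(Rational(-1, 72), H), Mul(Pow(H, -1), Add(40, H))) (Function('F')(H, Y) = Add(-4, Add(Mul(Add(H, 40), Pow(H, -1)), Mul(H, Pow(-72, -1)))) = Add(-4, Add(Mul(Add(40, H), Pow(H, -1)), Mul(H, Rational(-1, 72)))) = Add(-4, Add(Mul(Pow(H, -1), Add(40, H)), Mul(Rational(-1, 72), H))) = Add(-4, Add(Mul(Rational(-1, 72), H), Mul(Pow(H, -1), Add(40, H)))) = Add(-4, Mul(Rational(-1, 72), H), Mul(Pow(H, -1), Add(40, H))))
y = -23362 (y = Add(Add(-4460, -5189), -13713) = Add(-9649, -13713) = -23362)
Add(Add(Function('F')(18, Add(72, -34)), -6455), Mul(-1, y)) = Add(Add(Add(-3, Mul(40, Pow(18, -1)), Mul(Rational(-1, 72), 18)), -6455), Mul(-1, -23362)) = Add(Add(Add(-3, Mul(40, Rational(1, 18)), Rational(-1, 4)), -6455), 23362) = Add(Add(Add(-3, Rational(20, 9), Rational(-1, 4)), -6455), 23362) = Add(Add(Rational(-37, 36), -6455), 23362) = Add(Rational(-232417, 36), 23362) = Rational(608615, 36)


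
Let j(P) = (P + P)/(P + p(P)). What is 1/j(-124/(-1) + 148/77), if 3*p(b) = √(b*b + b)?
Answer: ½ + √5922438/14544 ≈ 0.66733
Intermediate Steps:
p(b) = √(b + b²)/3 (p(b) = √(b*b + b)/3 = √(b² + b)/3 = √(b + b²)/3)
j(P) = 2*P/(P + √(P*(1 + P))/3) (j(P) = (P + P)/(P + √(P*(1 + P))/3) = (2*P)/(P + √(P*(1 + P))/3) = 2*P/(P + √(P*(1 + P))/3))
1/j(-124/(-1) + 148/77) = 1/(6*(-124/(-1) + 148/77)/(√((-124/(-1) + 148/77)*(1 + (-124/(-1) + 148/77))) + 3*(-124/(-1) + 148/77))) = 1/(6*(-124*(-1) + 148*(1/77))/(√((-124*(-1) + 148*(1/77))*(1 + (-124*(-1) + 148*(1/77)))) + 3*(-124*(-1) + 148*(1/77)))) = 1/(6*(124 + 148/77)/(√((124 + 148/77)*(1 + (124 + 148/77))) + 3*(124 + 148/77))) = 1/(6*(9696/77)/(√(9696*(1 + 9696/77)/77) + 3*(9696/77))) = 1/(6*(9696/77)/(√((9696/77)*(9773/77)) + 29088/77)) = 1/(6*(9696/77)/(√(94759008/5929) + 29088/77)) = 1/(6*(9696/77)/(4*√5922438/77 + 29088/77)) = 1/(6*(9696/77)/(29088/77 + 4*√5922438/77)) = 1/(58176/(77*(29088/77 + 4*√5922438/77))) = ½ + √5922438/14544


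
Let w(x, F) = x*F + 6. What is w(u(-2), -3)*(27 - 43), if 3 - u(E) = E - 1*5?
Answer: 384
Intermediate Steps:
u(E) = 8 - E (u(E) = 3 - (E - 1*5) = 3 - (E - 5) = 3 - (-5 + E) = 3 + (5 - E) = 8 - E)
w(x, F) = 6 + F*x (w(x, F) = F*x + 6 = 6 + F*x)
w(u(-2), -3)*(27 - 43) = (6 - 3*(8 - 1*(-2)))*(27 - 43) = (6 - 3*(8 + 2))*(-16) = (6 - 3*10)*(-16) = (6 - 30)*(-16) = -24*(-16) = 384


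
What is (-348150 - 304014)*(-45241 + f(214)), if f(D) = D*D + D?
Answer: -501514116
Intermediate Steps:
f(D) = D + D² (f(D) = D² + D = D + D²)
(-348150 - 304014)*(-45241 + f(214)) = (-348150 - 304014)*(-45241 + 214*(1 + 214)) = -652164*(-45241 + 214*215) = -652164*(-45241 + 46010) = -652164*769 = -501514116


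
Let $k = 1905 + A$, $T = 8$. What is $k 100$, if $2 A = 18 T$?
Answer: $197700$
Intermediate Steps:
$A = 72$ ($A = \frac{18 \cdot 8}{2} = \frac{1}{2} \cdot 144 = 72$)
$k = 1977$ ($k = 1905 + 72 = 1977$)
$k 100 = 1977 \cdot 100 = 197700$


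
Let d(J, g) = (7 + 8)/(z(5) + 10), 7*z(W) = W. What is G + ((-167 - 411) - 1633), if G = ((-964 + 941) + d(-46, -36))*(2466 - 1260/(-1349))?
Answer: -374325747/6745 ≈ -55497.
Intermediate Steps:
z(W) = W/7
d(J, g) = 7/5 (d(J, g) = (7 + 8)/((1/7)*5 + 10) = 15/(5/7 + 10) = 15/(75/7) = 15*(7/75) = 7/5)
G = -359412552/6745 (G = ((-964 + 941) + 7/5)*(2466 - 1260/(-1349)) = (-23 + 7/5)*(2466 - 1260*(-1/1349)) = -108*(2466 + 1260/1349)/5 = -108/5*3327894/1349 = -359412552/6745 ≈ -53286.)
G + ((-167 - 411) - 1633) = -359412552/6745 + ((-167 - 411) - 1633) = -359412552/6745 + (-578 - 1633) = -359412552/6745 - 2211 = -374325747/6745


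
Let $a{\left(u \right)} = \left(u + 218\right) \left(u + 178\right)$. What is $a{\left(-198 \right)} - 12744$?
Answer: $-13144$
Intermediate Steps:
$a{\left(u \right)} = \left(178 + u\right) \left(218 + u\right)$ ($a{\left(u \right)} = \left(218 + u\right) \left(178 + u\right) = \left(178 + u\right) \left(218 + u\right)$)
$a{\left(-198 \right)} - 12744 = \left(38804 + \left(-198\right)^{2} + 396 \left(-198\right)\right) - 12744 = \left(38804 + 39204 - 78408\right) - 12744 = -400 - 12744 = -13144$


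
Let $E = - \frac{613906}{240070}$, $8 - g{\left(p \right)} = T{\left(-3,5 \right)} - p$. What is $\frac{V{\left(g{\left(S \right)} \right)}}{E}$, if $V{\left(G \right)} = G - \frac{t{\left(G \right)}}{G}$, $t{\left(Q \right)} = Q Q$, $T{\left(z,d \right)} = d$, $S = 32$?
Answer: $0$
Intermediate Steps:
$t{\left(Q \right)} = Q^{2}$
$g{\left(p \right)} = 3 + p$ ($g{\left(p \right)} = 8 - \left(5 - p\right) = 8 + \left(-5 + p\right) = 3 + p$)
$V{\left(G \right)} = 0$ ($V{\left(G \right)} = G - \frac{G^{2}}{G} = G - G = 0$)
$E = - \frac{306953}{120035}$ ($E = \left(-613906\right) \frac{1}{240070} = - \frac{306953}{120035} \approx -2.5572$)
$\frac{V{\left(g{\left(S \right)} \right)}}{E} = \frac{0}{- \frac{306953}{120035}} = 0 \left(- \frac{120035}{306953}\right) = 0$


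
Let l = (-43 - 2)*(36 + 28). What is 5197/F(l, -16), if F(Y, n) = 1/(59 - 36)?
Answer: 119531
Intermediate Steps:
l = -2880 (l = -45*64 = -2880)
F(Y, n) = 1/23
5197/F(l, -16) = 5197/(1/23) = 5197*23 = 119531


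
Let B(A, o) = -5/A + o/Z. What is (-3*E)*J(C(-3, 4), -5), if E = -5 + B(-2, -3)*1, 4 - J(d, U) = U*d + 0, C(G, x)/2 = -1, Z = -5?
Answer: -171/5 ≈ -34.200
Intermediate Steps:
B(A, o) = -5/A - o/5 (B(A, o) = -5/A + o/(-5) = -5/A + o*(-⅕) = -5/A - o/5)
C(G, x) = -2 (C(G, x) = 2*(-1) = -2)
J(d, U) = 4 - U*d (J(d, U) = 4 - (U*d + 0) = 4 - U*d)
E = -19/10 (E = -5 + (-5/(-2) - ⅕*(-3))*1 = -5 + (-5*(-½) + ⅗)*1 = -5 + (5/2 + ⅗)*1 = -5 + (31/10)*1 = -5 + 31/10 = -19/10 ≈ -1.9000)
(-3*E)*J(C(-3, 4), -5) = (-3*(-19/10))*(4 - 1*(-5)*(-2)) = 57*(4 - 10)/10 = (57/10)*(-6) = -171/5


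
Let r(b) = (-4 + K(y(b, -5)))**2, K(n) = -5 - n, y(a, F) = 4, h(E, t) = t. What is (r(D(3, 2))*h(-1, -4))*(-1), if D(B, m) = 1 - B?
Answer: 676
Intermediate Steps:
r(b) = 169 (r(b) = (-4 + (-5 - 1*4))**2 = (-4 + (-5 - 4))**2 = (-4 - 9)**2 = (-13)**2 = 169)
(r(D(3, 2))*h(-1, -4))*(-1) = (169*(-4))*(-1) = -676*(-1) = 676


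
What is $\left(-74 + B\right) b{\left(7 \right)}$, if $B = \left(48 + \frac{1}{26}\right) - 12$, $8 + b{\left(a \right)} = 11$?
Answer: $- \frac{2961}{26} \approx -113.88$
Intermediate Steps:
$b{\left(a \right)} = 3$ ($b{\left(a \right)} = -8 + 11 = 3$)
$B = \frac{937}{26}$ ($B = \left(48 + \frac{1}{26}\right) - 12 = \frac{1249}{26} - 12 = \frac{937}{26} \approx 36.038$)
$\left(-74 + B\right) b{\left(7 \right)} = \left(-74 + \frac{937}{26}\right) 3 = \left(- \frac{987}{26}\right) 3 = - \frac{2961}{26}$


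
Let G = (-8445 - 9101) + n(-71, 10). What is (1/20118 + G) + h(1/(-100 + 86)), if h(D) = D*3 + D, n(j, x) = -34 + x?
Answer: -50497001/2874 ≈ -17570.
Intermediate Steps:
G = -17570 (G = (-8445 - 9101) + (-34 + 10) = -17546 - 24 = -17570)
h(D) = 4*D (h(D) = 3*D + D = 4*D)
(1/20118 + G) + h(1/(-100 + 86)) = (1/20118 - 17570) + 4/(-100 + 86) = (1/20118 - 17570) + 4/(-14) = -353473259/20118 + 4*(-1/14) = -353473259/20118 - 2/7 = -50497001/2874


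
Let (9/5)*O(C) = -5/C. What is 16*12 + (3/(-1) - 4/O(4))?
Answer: 4869/25 ≈ 194.76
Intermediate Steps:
O(C) = -25/(9*C) (O(C) = 5*(-5/C)/9 = -25/(9*C))
16*12 + (3/(-1) - 4/O(4)) = 16*12 + (3/(-1) - 4/((-25/9/4))) = 192 + (3*(-1) - 4/((-25/9*¼))) = 192 + (-3 - 4/(-25/36)) = 192 + (-3 - 4*(-36/25)) = 192 + (-3 + 144/25) = 192 + 69/25 = 4869/25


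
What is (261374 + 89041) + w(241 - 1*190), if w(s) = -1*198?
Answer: 350217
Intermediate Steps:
w(s) = -198
(261374 + 89041) + w(241 - 1*190) = (261374 + 89041) - 198 = 350415 - 198 = 350217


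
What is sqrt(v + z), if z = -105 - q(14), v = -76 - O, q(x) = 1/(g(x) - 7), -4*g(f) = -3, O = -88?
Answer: I*sqrt(2321)/5 ≈ 9.6353*I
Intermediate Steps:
g(f) = 3/4 (g(f) = -1/4*(-3) = 3/4)
q(x) = -4/25 (q(x) = 1/(3/4 - 7) = 1/(-25/4) = -4/25)
v = 12 (v = -76 - 1*(-88) = -76 + 88 = 12)
z = -2621/25 (z = -105 - 1*(-4/25) = -105 + 4/25 = -2621/25 ≈ -104.84)
sqrt(v + z) = sqrt(12 - 2621/25) = sqrt(-2321/25) = I*sqrt(2321)/5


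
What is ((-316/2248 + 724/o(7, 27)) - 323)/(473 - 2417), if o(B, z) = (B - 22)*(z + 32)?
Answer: 161127313/966887280 ≈ 0.16665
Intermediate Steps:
o(B, z) = (-22 + B)*(32 + z)
((-316/2248 + 724/o(7, 27)) - 323)/(473 - 2417) = ((-316/2248 + 724/(-704 - 22*27 + 32*7 + 7*27)) - 323)/(473 - 2417) = ((-316*1/2248 + 724/(-704 - 594 + 224 + 189)) - 323)/(-1944) = ((-79/562 + 724/(-885)) - 323)*(-1/1944) = ((-79/562 + 724*(-1/885)) - 323)*(-1/1944) = ((-79/562 - 724/885) - 323)*(-1/1944) = (-476803/497370 - 323)*(-1/1944) = -161127313/497370*(-1/1944) = 161127313/966887280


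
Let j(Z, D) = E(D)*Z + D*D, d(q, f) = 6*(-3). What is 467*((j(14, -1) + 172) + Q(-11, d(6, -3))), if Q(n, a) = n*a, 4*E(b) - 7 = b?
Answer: 183064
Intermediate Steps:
d(q, f) = -18
E(b) = 7/4 + b/4
j(Z, D) = D**2 + Z*(7/4 + D/4) (j(Z, D) = (7/4 + D/4)*Z + D*D = Z*(7/4 + D/4) + D**2 = D**2 + Z*(7/4 + D/4))
Q(n, a) = a*n
467*((j(14, -1) + 172) + Q(-11, d(6, -3))) = 467*((((-1)**2 + (1/4)*14*(7 - 1)) + 172) - 18*(-11)) = 467*(((1 + (1/4)*14*6) + 172) + 198) = 467*(((1 + 21) + 172) + 198) = 467*((22 + 172) + 198) = 467*(194 + 198) = 467*392 = 183064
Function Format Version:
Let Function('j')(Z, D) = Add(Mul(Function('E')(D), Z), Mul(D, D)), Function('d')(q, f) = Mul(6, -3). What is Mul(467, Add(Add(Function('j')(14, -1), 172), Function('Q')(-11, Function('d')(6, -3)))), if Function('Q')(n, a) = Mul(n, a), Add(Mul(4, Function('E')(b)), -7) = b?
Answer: 183064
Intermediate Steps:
Function('d')(q, f) = -18
Function('E')(b) = Add(Rational(7, 4), Mul(Rational(1, 4), b))
Function('j')(Z, D) = Add(Pow(D, 2), Mul(Z, Add(Rational(7, 4), Mul(Rational(1, 4), D)))) (Function('j')(Z, D) = Add(Mul(Add(Rational(7, 4), Mul(Rational(1, 4), D)), Z), Mul(D, D)) = Add(Mul(Z, Add(Rational(7, 4), Mul(Rational(1, 4), D))), Pow(D, 2)) = Add(Pow(D, 2), Mul(Z, Add(Rational(7, 4), Mul(Rational(1, 4), D)))))
Function('Q')(n, a) = Mul(a, n)
Mul(467, Add(Add(Function('j')(14, -1), 172), Function('Q')(-11, Function('d')(6, -3)))) = Mul(467, Add(Add(Add(Pow(-1, 2), Mul(Rational(1, 4), 14, Add(7, -1))), 172), Mul(-18, -11))) = Mul(467, Add(Add(Add(1, Mul(Rational(1, 4), 14, 6)), 172), 198)) = Mul(467, Add(Add(Add(1, 21), 172), 198)) = Mul(467, Add(Add(22, 172), 198)) = Mul(467, Add(194, 198)) = Mul(467, 392) = 183064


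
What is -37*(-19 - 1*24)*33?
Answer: 52503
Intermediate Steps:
-37*(-19 - 1*24)*33 = -37*(-19 - 24)*33 = -37*(-43)*33 = 1591*33 = 52503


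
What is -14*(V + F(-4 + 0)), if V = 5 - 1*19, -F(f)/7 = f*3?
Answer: -980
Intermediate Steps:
F(f) = -21*f (F(f) = -7*f*3 = -21*f)
V = -14 (V = 5 - 19 = -14)
-14*(V + F(-4 + 0)) = -14*(-14 - 21*(-4 + 0)) = -14*(-14 - 21*(-4)) = -14*(-14 + 84) = -14*70 = -980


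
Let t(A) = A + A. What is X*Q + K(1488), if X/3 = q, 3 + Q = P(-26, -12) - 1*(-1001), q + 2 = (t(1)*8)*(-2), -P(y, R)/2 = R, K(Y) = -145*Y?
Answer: -320004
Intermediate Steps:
t(A) = 2*A
P(y, R) = -2*R
q = -34 (q = -2 + ((2*1)*8)*(-2) = -2 + (2*8)*(-2) = -2 + 16*(-2) = -2 - 32 = -34)
Q = 1022 (Q = -3 + (-2*(-12) - 1*(-1001)) = -3 + (24 + 1001) = -3 + 1025 = 1022)
X = -102 (X = 3*(-34) = -102)
X*Q + K(1488) = -102*1022 - 145*1488 = -104244 - 215760 = -320004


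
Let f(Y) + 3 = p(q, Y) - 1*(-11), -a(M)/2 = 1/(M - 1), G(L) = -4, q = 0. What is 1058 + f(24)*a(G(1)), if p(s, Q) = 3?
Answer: 5312/5 ≈ 1062.4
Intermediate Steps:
a(M) = -2/(-1 + M) (a(M) = -2/(M - 1) = -2/(-1 + M))
f(Y) = 11 (f(Y) = -3 + (3 - 1*(-11)) = -3 + (3 + 11) = -3 + 14 = 11)
1058 + f(24)*a(G(1)) = 1058 + 11*(-2/(-1 - 4)) = 1058 + 11*(-2/(-5)) = 1058 + 11*(-2*(-⅕)) = 1058 + 11*(⅖) = 1058 + 22/5 = 5312/5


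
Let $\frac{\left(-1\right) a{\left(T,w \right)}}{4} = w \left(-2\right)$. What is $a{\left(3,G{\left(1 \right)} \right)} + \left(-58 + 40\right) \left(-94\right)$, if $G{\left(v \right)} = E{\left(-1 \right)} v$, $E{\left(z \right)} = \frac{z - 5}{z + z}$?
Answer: $1716$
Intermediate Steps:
$E{\left(z \right)} = \frac{-5 + z}{2 z}$
$G{\left(v \right)} = 3 v$ ($G{\left(v \right)} = \frac{-5 - 1}{2 \left(-1\right)} v = \frac{1}{2} \left(-1\right) \left(-6\right) v = 3 v$)
$a{\left(T,w \right)} = 8 w$ ($a{\left(T,w \right)} = - 4 w \left(-2\right) = - 4 \left(- 2 w\right) = 8 w$)
$a{\left(3,G{\left(1 \right)} \right)} + \left(-58 + 40\right) \left(-94\right) = 8 \cdot 3 \cdot 1 + \left(-58 + 40\right) \left(-94\right) = 8 \cdot 3 - -1692 = 24 + 1692 = 1716$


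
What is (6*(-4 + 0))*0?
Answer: 0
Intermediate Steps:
(6*(-4 + 0))*0 = (6*(-4))*0 = -24*0 = 0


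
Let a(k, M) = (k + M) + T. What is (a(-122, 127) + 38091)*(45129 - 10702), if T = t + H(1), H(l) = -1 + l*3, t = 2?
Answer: 1311668700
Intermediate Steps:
H(l) = -1 + 3*l
T = 4 (T = 2 + (-1 + 3*1) = 2 + (-1 + 3) = 2 + 2 = 4)
a(k, M) = 4 + M + k (a(k, M) = (k + M) + 4 = (M + k) + 4 = 4 + M + k)
(a(-122, 127) + 38091)*(45129 - 10702) = ((4 + 127 - 122) + 38091)*(45129 - 10702) = (9 + 38091)*34427 = 38100*34427 = 1311668700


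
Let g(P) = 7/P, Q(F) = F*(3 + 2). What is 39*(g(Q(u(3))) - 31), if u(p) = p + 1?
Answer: -23907/20 ≈ -1195.3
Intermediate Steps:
u(p) = 1 + p
Q(F) = 5*F (Q(F) = F*5 = 5*F)
39*(g(Q(u(3))) - 31) = 39*(7/((5*(1 + 3))) - 31) = 39*(7/((5*4)) - 31) = 39*(7/20 - 31) = 39*(-613/20) = -23907/20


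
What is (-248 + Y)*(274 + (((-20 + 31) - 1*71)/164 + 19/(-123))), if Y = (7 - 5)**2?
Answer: -8207672/123 ≈ -66729.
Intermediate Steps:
Y = 4 (Y = 2**2 = 4)
(-248 + Y)*(274 + (((-20 + 31) - 1*71)/164 + 19/(-123))) = (-248 + 4)*(274 + (((-20 + 31) - 1*71)/164 + 19/(-123))) = -244*(274 + ((11 - 71)*(1/164) + 19*(-1/123))) = -244*(274 + (-60*1/164 - 19/123)) = -244*(274 + (-15/41 - 19/123)) = -244*(274 - 64/123) = -244*33638/123 = -8207672/123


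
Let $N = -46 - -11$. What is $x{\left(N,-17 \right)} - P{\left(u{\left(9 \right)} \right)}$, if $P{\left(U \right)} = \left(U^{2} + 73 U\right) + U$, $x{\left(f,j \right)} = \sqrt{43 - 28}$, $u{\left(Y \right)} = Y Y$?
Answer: $-12555 + \sqrt{15} \approx -12551.0$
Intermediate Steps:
$u{\left(Y \right)} = Y^{2}$
$N = -35$ ($N = -46 + 11 = -35$)
$x{\left(f,j \right)} = \sqrt{15}$ ($x{\left(f,j \right)} = \sqrt{43 + \left(-50 + 22\right)} = \sqrt{43 - 28} = \sqrt{15}$)
$P{\left(U \right)} = U^{2} + 74 U$
$x{\left(N,-17 \right)} - P{\left(u{\left(9 \right)} \right)} = \sqrt{15} - 9^{2} \left(74 + 9^{2}\right) = \sqrt{15} - 81 \left(74 + 81\right) = \sqrt{15} - 81 \cdot 155 = \sqrt{15} - 12555 = -12555 + \sqrt{15}$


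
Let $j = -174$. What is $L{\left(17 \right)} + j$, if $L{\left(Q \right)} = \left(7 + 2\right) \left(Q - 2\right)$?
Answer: $-39$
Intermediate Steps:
$L{\left(Q \right)} = -18 + 9 Q$ ($L{\left(Q \right)} = 9 \left(-2 + Q\right) = -18 + 9 Q$)
$L{\left(17 \right)} + j = \left(-18 + 9 \cdot 17\right) - 174 = \left(-18 + 153\right) - 174 = 135 - 174 = -39$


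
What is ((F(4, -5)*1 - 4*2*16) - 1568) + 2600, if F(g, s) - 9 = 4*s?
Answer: 893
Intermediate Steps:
F(g, s) = 9 + 4*s
((F(4, -5)*1 - 4*2*16) - 1568) + 2600 = (((9 + 4*(-5))*1 - 4*2*16) - 1568) + 2600 = (((9 - 20)*1 - 8*16) - 1568) + 2600 = ((-11*1 - 128) - 1568) + 2600 = ((-11 - 128) - 1568) + 2600 = (-139 - 1568) + 2600 = -1707 + 2600 = 893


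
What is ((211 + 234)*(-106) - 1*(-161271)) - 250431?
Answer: -136330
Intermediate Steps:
((211 + 234)*(-106) - 1*(-161271)) - 250431 = (445*(-106) + 161271) - 250431 = (-47170 + 161271) - 250431 = 114101 - 250431 = -136330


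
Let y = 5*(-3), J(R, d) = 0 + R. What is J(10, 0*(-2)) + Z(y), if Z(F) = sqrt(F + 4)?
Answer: 10 + I*sqrt(11) ≈ 10.0 + 3.3166*I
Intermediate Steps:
J(R, d) = R
y = -15
Z(F) = sqrt(4 + F)
J(10, 0*(-2)) + Z(y) = 10 + sqrt(4 - 15) = 10 + sqrt(-11) = 10 + I*sqrt(11)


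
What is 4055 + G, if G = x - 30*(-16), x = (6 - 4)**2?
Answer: 4539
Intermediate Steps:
x = 4 (x = 2**2 = 4)
G = 484 (G = 4 - 30*(-16) = 4 + 480 = 484)
4055 + G = 4055 + 484 = 4539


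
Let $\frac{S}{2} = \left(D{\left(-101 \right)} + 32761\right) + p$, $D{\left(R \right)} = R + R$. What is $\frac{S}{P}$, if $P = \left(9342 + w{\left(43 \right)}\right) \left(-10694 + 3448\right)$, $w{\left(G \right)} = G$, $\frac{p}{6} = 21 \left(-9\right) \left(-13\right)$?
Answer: $- \frac{47301}{34001855} \approx -0.0013911$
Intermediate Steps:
$D{\left(R \right)} = 2 R$
$p = 14742$ ($p = 6 \cdot 21 \left(-9\right) \left(-13\right) = 6 \left(\left(-189\right) \left(-13\right)\right) = 6 \cdot 2457 = 14742$)
$P = -68003710$ ($P = \left(9342 + 43\right) \left(-10694 + 3448\right) = 9385 \left(-7246\right) = -68003710$)
$S = 94602$ ($S = 2 \left(\left(2 \left(-101\right) + 32761\right) + 14742\right) = 2 \left(\left(-202 + 32761\right) + 14742\right) = 2 \left(32559 + 14742\right) = 2 \cdot 47301 = 94602$)
$\frac{S}{P} = \frac{94602}{-68003710} = 94602 \left(- \frac{1}{68003710}\right) = - \frac{47301}{34001855}$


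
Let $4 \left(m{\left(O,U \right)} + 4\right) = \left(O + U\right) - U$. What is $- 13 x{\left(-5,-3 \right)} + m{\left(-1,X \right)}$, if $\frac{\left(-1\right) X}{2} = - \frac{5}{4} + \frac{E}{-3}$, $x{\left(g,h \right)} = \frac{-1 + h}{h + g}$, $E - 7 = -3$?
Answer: $- \frac{43}{4} \approx -10.75$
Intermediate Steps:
$E = 4$ ($E = 7 - 3 = 4$)
$x{\left(g,h \right)} = \frac{-1 + h}{g + h}$
$X = \frac{31}{6}$ ($X = - 2 \left(- \frac{5}{4} + \frac{4}{-3}\right) = - 2 \left(\left(-5\right) \frac{1}{4} + 4 \left(- \frac{1}{3}\right)\right) = - 2 \left(- \frac{5}{4} - \frac{4}{3}\right) = \left(-2\right) \left(- \frac{31}{12}\right) = \frac{31}{6} \approx 5.1667$)
$m{\left(O,U \right)} = -4 + \frac{O}{4}$ ($m{\left(O,U \right)} = -4 + \frac{\left(O + U\right) - U}{4} = -4 + \frac{O}{4}$)
$- 13 x{\left(-5,-3 \right)} + m{\left(-1,X \right)} = - 13 \frac{-1 - 3}{-5 - 3} + \left(-4 + \frac{1}{4} \left(-1\right)\right) = - 13 \frac{1}{-8} \left(-4\right) - \frac{17}{4} = - 13 \left(\left(- \frac{1}{8}\right) \left(-4\right)\right) - \frac{17}{4} = \left(-13\right) \frac{1}{2} - \frac{17}{4} = - \frac{13}{2} - \frac{17}{4} = - \frac{43}{4}$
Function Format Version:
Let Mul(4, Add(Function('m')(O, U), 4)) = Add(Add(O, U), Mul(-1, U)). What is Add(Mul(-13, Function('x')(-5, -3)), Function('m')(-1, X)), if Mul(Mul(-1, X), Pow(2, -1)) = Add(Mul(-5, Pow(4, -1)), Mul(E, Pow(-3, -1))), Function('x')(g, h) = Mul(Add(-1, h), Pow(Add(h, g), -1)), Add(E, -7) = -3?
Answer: Rational(-43, 4) ≈ -10.750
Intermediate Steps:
E = 4 (E = Add(7, -3) = 4)
Function('x')(g, h) = Mul(Pow(Add(g, h), -1), Add(-1, h)) (Function('x')(g, h) = Mul(Add(-1, h), Pow(Add(g, h), -1)) = Mul(Pow(Add(g, h), -1), Add(-1, h)))
X = Rational(31, 6) (X = Mul(-2, Add(Mul(-5, Pow(4, -1)), Mul(4, Pow(-3, -1)))) = Mul(-2, Add(Mul(-5, Rational(1, 4)), Mul(4, Rational(-1, 3)))) = Mul(-2, Add(Rational(-5, 4), Rational(-4, 3))) = Mul(-2, Rational(-31, 12)) = Rational(31, 6) ≈ 5.1667)
Function('m')(O, U) = Add(-4, Mul(Rational(1, 4), O)) (Function('m')(O, U) = Add(-4, Mul(Rational(1, 4), Add(Add(O, U), Mul(-1, U)))) = Add(-4, Mul(Rational(1, 4), O)))
Add(Mul(-13, Function('x')(-5, -3)), Function('m')(-1, X)) = Add(Mul(-13, Mul(Pow(Add(-5, -3), -1), Add(-1, -3))), Add(-4, Mul(Rational(1, 4), -1))) = Add(Mul(-13, Mul(Pow(-8, -1), -4)), Add(-4, Rational(-1, 4))) = Add(Mul(-13, Mul(Rational(-1, 8), -4)), Rational(-17, 4)) = Add(Mul(-13, Rational(1, 2)), Rational(-17, 4)) = Add(Rational(-13, 2), Rational(-17, 4)) = Rational(-43, 4)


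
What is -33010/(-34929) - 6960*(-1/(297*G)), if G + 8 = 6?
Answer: -4138850/384219 ≈ -10.772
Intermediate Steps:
G = -2 (G = -8 + 6 = -2)
-33010/(-34929) - 6960*(-1/(297*G)) = -33010/(-34929) - 6960/(-2*11*(-27)) = -33010*(-1/34929) - 6960/((-22*(-27))) = 33010/34929 - 6960/594 = 33010/34929 - 6960*1/594 = 33010/34929 - 1160/99 = -4138850/384219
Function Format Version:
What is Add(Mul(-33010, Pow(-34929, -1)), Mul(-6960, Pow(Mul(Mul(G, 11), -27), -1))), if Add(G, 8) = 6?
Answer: Rational(-4138850, 384219) ≈ -10.772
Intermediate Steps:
G = -2 (G = Add(-8, 6) = -2)
Add(Mul(-33010, Pow(-34929, -1)), Mul(-6960, Pow(Mul(Mul(G, 11), -27), -1))) = Add(Mul(-33010, Pow(-34929, -1)), Mul(-6960, Pow(Mul(Mul(-2, 11), -27), -1))) = Add(Mul(-33010, Rational(-1, 34929)), Mul(-6960, Pow(Mul(-22, -27), -1))) = Add(Rational(33010, 34929), Mul(-6960, Pow(594, -1))) = Add(Rational(33010, 34929), Mul(-6960, Rational(1, 594))) = Add(Rational(33010, 34929), Rational(-1160, 99)) = Rational(-4138850, 384219)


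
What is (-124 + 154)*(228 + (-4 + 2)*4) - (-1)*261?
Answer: 6861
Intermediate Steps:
(-124 + 154)*(228 + (-4 + 2)*4) - (-1)*261 = 30*(228 - 2*4) - 1*(-261) = 30*(228 - 8) + 261 = 30*220 + 261 = 6600 + 261 = 6861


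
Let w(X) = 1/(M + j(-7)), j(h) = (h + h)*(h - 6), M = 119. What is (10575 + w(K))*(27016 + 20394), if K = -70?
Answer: 150909633160/301 ≈ 5.0136e+8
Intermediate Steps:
j(h) = 2*h*(-6 + h) (j(h) = (2*h)*(-6 + h) = 2*h*(-6 + h))
w(X) = 1/301 (w(X) = 1/(119 + 2*(-7)*(-6 - 7)) = 1/(119 + 2*(-7)*(-13)) = 1/(119 + 182) = 1/301)
(10575 + w(K))*(27016 + 20394) = (10575 + 1/301)*(27016 + 20394) = (3183076/301)*47410 = 150909633160/301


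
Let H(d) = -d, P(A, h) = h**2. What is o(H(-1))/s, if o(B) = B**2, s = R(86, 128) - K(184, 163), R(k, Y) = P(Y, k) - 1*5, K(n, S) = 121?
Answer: 1/7270 ≈ 0.00013755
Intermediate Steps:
R(k, Y) = -5 + k**2 (R(k, Y) = k**2 - 1*5 = k**2 - 5 = -5 + k**2)
s = 7270 (s = (-5 + 86**2) - 1*121 = (-5 + 7396) - 121 = 7391 - 121 = 7270)
o(H(-1))/s = (-1*(-1))**2/7270 = 1**2*(1/7270) = 1*(1/7270) = 1/7270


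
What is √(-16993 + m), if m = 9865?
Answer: 18*I*√22 ≈ 84.427*I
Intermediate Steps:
√(-16993 + m) = √(-16993 + 9865) = √(-7128) = 18*I*√22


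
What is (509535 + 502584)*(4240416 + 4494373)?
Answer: 8840645907891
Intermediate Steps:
(509535 + 502584)*(4240416 + 4494373) = 1012119*8734789 = 8840645907891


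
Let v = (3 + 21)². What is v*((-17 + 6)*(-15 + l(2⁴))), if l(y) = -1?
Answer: 101376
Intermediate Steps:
v = 576 (v = 24² = 576)
v*((-17 + 6)*(-15 + l(2⁴))) = 576*((-17 + 6)*(-15 - 1)) = 576*(-11*(-16)) = 576*176 = 101376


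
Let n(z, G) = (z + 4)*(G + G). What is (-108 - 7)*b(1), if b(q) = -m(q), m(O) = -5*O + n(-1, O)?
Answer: 115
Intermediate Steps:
n(z, G) = 2*G*(4 + z) (n(z, G) = (4 + z)*(2*G) = 2*G*(4 + z))
m(O) = O (m(O) = -5*O + 2*O*(4 - 1) = -5*O + 2*O*3 = -5*O + 6*O = O)
b(q) = -q
(-108 - 7)*b(1) = (-108 - 7)*(-1*1) = -115*(-1) = 115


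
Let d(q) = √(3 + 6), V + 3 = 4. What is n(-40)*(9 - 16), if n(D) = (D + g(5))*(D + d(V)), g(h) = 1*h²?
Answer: -3885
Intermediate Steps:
g(h) = h²
V = 1 (V = -3 + 4 = 1)
d(q) = 3 (d(q) = √9 = 3)
n(D) = (3 + D)*(25 + D) (n(D) = (D + 5²)*(D + 3) = (D + 25)*(3 + D) = (25 + D)*(3 + D) = (3 + D)*(25 + D))
n(-40)*(9 - 16) = (75 + (-40)² + 28*(-40))*(9 - 16) = (75 + 1600 - 1120)*(-7) = 555*(-7) = -3885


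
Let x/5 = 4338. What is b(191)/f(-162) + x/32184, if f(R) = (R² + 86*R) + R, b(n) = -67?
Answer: 2420159/3620700 ≈ 0.66842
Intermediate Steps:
f(R) = R² + 87*R
x = 21690 (x = 5*4338 = 21690)
b(191)/f(-162) + x/32184 = -67*(-1/(162*(87 - 162))) + 21690/32184 = -67/((-162*(-75))) + 21690*(1/32184) = -67/12150 + 1205/1788 = 2420159/3620700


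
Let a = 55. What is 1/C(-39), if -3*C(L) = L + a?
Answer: -3/16 ≈ -0.18750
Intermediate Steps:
C(L) = -55/3 - L/3 (C(L) = -(L + 55)/3 = -(55 + L)/3 = -55/3 - L/3)
1/C(-39) = 1/(-55/3 - ⅓*(-39)) = 1/(-55/3 + 13) = 1/(-16/3) = -3/16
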